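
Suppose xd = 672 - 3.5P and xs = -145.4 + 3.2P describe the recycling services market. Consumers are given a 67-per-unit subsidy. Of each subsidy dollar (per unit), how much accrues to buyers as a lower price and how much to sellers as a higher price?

Buyers gain 32 per unit; sellers gain 35 per unit

Pre-subsidy: 672 - 3.5P = -145.4 + 3.2P gives P* = 122, x* = 245.
With the rebate, buyers effectively pay Pb = Ps − 67, where Ps is the price sellers receive.
Demand in terms of Ps becomes xd = 672 − 3.5(Ps − 67) = 906.5 - 3.5Ps. Setting this equal to supply: 906.5 - 3.5Ps = -145.4 + 3.2Ps, so Ps = 157.
Buyers pay Pb = 157 − 67 = 90; x' = -145.4 + 3.2·157 = 357.
Buyers' price falls by P* − Pb = 122 − 90 = 32; sellers' price rises by Ps − P* = 157 − 122 = 35.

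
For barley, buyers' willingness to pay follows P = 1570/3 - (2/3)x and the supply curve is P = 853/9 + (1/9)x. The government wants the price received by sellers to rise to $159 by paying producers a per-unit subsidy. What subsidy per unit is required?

Required subsidy s = $21 per unit

At a seller price of 159, quantity supplied is -853 + 9·159 = 578.
Buyers absorb 578 only when they pay Pb = 1570/3 − (2/3)·578 = 138.
s = Ps − Pb = 159 − 138 = 21.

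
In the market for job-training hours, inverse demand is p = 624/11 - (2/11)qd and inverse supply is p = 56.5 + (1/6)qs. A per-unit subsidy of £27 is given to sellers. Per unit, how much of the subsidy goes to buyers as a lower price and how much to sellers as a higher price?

Buyers gain 324/23 per unit; sellers gain 297/23 per unit

Pre-subsidy: 624/11 - (2/11)q = 56.5 + (1/6)q gives q* = 15/23 and p* = 1302/23.
With the subsidy, sellers receive ps = pb + 27 for each unit, where pb is the price buyers pay.
On the curves, pb = 624/11 - (2/11)q and ps = 56.5 + (1/6)q; the wedge ps − pb = 27 gives 56.5 + (1/6)q − (624/11 - (2/11)q) = 27, so q' = 1797/23.
Then pb = 624/11 − (2/11)·(1797/23) = 978/23 and ps = 56.5 + (1/6)·(1797/23) = 1599/23.
Buyers' price falls by p* − pb = 1302/23 − 978/23 = 324/23; sellers' price rises by ps − p* = 1599/23 − 1302/23 = 297/23.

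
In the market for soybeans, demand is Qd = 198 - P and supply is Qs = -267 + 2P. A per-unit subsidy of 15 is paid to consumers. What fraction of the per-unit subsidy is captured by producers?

Producer share = 1/3

Pre-subsidy: 198 - P = -267 + 2P gives P* = 155, Q* = 43.
With the rebate, buyers effectively pay Pb = Ps − 15, where Ps is the price sellers receive.
Demand in terms of Ps becomes Qd = 198 − 1(Ps − 15) = 213 - Ps. Setting this equal to supply: 213 - Ps = -267 + 2Ps, so Ps = 160.
Buyers pay Pb = 160 − 15 = 145; Q' = -267 + 2·160 = 53.
Buyers' price falls by P* − Pb = 155 − 145 = 10; sellers' price rises by Ps − P* = 160 − 155 = 5.
So producers capture 5/15 = 1/3 of each unit of subsidy.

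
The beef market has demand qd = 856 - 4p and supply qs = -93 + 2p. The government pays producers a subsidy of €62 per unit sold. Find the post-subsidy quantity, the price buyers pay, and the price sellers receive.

q' = 306; buyers pay €137.5; sellers receive €199.5

Pre-subsidy: 856 - 4p = -93 + 2p gives p* = 949/6, q* = 670/3.
With the subsidy, sellers receive ps = pb + 62 for each unit, where pb is the price buyers pay.
Supply in terms of pb becomes qs = -93 + 2(pb + 62) = 31 + 2pb. Setting this equal to demand: 856 - 4pb = 31 + 2pb, so pb = 137.5.
Sellers receive ps = 137.5 + 62 = 199.5; q' = 856 − 4·137.5 = 306.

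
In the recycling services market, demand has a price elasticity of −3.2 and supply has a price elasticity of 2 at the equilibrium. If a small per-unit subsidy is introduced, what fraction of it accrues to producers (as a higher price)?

Producer share = 8/13

For a small subsidy around the equilibrium, the benefit split depends on the relative slopes, which at a point are proportional to the elasticities.
Buyer share = εs/(εs + |εd|) = 2/(2 + 3.2) = 5/13; seller share = |εd|/(εs + |εd|) = 8/13.
So producers capture 8/13 of the subsidy.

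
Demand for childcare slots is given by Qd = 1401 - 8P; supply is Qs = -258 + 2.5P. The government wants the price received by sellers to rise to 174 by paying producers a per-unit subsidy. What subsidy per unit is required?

At a seller price of 174, quantity supplied is -258 + 2.5·174 = 177.
Buyers absorb 177 only when they pay Pb with 1401 − 8·Pb = 177, i.e. Pb = 153.
s = Ps − Pb = 174 − 153 = 21.

Required subsidy s = 21 per unit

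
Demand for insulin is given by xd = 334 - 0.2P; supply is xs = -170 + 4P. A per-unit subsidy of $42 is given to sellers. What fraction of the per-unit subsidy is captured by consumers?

Pre-subsidy: 334 - 0.2P = -170 + 4P gives P* = 120, x* = 310.
With the subsidy, sellers receive Ps = Pb + 42 for each unit, where Pb is the price buyers pay.
Supply in terms of Pb becomes xs = -170 + 4(Pb + 42) = -2 + 4Pb. Setting this equal to demand: 334 - 0.2Pb = -2 + 4Pb, so Pb = 80.
Sellers receive Ps = 80 + 42 = 122; x' = 334 − 0.2·80 = 318.
Buyers' price falls by P* − Pb = 120 − 80 = 40; sellers' price rises by Ps − P* = 122 − 120 = 2.
So consumers capture 40/42 = 20/21 of each unit of subsidy.

Consumer share = 20/21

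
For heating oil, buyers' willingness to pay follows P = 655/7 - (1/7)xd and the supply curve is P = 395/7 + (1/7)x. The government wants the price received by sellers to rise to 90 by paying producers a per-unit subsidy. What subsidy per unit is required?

Required subsidy s = 30 per unit

At a seller price of 90, quantity supplied is -395 + 7·90 = 235.
Buyers absorb 235 only when they pay Pb = 655/7 − (1/7)·235 = 60.
s = Ps − Pb = 90 − 60 = 30.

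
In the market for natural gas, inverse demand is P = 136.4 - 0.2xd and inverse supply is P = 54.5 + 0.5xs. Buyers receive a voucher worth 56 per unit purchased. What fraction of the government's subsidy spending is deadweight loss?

Pre-subsidy: 136.4 - 0.2x = 54.5 + 0.5x gives x* = 117 and P* = 113.
With the rebate, buyers effectively pay Pb = Ps − 56, where Ps is the price sellers receive.
On the curves, Pb = 136.4 - 0.2x and Ps = 54.5 + 0.5x; the wedge Ps − Pb = 56 gives 54.5 + 0.5x − (136.4 - 0.2x) = 56, so x' = 197.
Then Pb = 136.4 − 0.2·197 = 97 and Ps = 54.5 + 0.5·197 = 153.
ΔCS = ½(117 + 197)(113 − 97) = 2512; ΔPS = ½(117 + 197)(153 − 113) = 6280.
Government spending = 56 × 197 = 11032.
DWL = ½ × 56 × (197 − 117) = 2240; fraction = 2240 / 11032 = 40/197.

DWL / government spending = 40/197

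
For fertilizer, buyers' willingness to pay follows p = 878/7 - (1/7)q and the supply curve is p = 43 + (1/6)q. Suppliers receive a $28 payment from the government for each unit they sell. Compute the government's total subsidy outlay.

Government cost = 129864/13

Pre-subsidy: 878/7 - (1/7)q = 43 + (1/6)q gives q* = 3462/13 and p* = 1136/13.
With the subsidy, sellers receive ps = pb + 28 for each unit, where pb is the price buyers pay.
On the curves, pb = 878/7 - (1/7)q and ps = 43 + (1/6)q; the wedge ps − pb = 28 gives 43 + (1/6)q − (878/7 - (1/7)q) = 28, so q' = 4638/13.
Then pb = 878/7 − (1/7)·(4638/13) = 968/13 and ps = 43 + (1/6)·(4638/13) = 1332/13.
Government outlay = subsidy × quantity = 28 × 4638/13 = 129864/13.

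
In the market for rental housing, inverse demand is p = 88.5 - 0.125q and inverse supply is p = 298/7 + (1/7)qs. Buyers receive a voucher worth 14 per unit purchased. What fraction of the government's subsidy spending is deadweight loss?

DWL / government spending = 98/839

Pre-subsidy: 88.5 - 0.125q = 298/7 + (1/7)q gives q* = 2572/15 and p* = 1006/15.
With the rebate, buyers effectively pay pb = ps − 14, where ps is the price sellers receive.
On the curves, pb = 88.5 - 0.125q and ps = 298/7 + (1/7)q; the wedge ps − pb = 14 gives 298/7 + (1/7)q − (88.5 - 0.125q) = 14, so q' = 3356/15.
Then pb = 88.5 − 0.125·(3356/15) = 908/15 and ps = 298/7 + (1/7)·(3356/15) = 1118/15.
ΔCS = ½(2572/15 + 3356/15)(1006/15 − 908/15) = 96824/75; ΔPS = ½(2572/15 + 3356/15)(1118/15 − 1006/15) = 110656/75.
Government spending = 14 × 3356/15 = 46984/15.
DWL = ½ × 14 × (3356/15 − 2572/15) = 5488/15; fraction = (5488/15) / (46984/15) = 98/839.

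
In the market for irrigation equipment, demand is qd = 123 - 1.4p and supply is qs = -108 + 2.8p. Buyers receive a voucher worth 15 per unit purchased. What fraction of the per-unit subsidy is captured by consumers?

Consumer share = 2/3

Pre-subsidy: 123 - 1.4p = -108 + 2.8p gives p* = 55, q* = 46.
With the rebate, buyers effectively pay pb = ps − 15, where ps is the price sellers receive.
Demand in terms of ps becomes qd = 123 − 1.4(ps − 15) = 144 - 1.4ps. Setting this equal to supply: 144 - 1.4ps = -108 + 2.8ps, so ps = 60.
Buyers pay pb = 60 − 15 = 45; q' = -108 + 2.8·60 = 60.
Buyers' price falls by p* − pb = 55 − 45 = 10; sellers' price rises by ps − p* = 60 − 55 = 5.
So consumers capture 10/15 = 2/3 of each unit of subsidy.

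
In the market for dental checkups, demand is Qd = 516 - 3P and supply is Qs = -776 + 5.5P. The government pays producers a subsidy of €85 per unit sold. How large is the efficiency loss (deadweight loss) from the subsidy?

Pre-subsidy: 516 - 3P = -776 + 5.5P gives P* = 152, Q* = 60.
With the subsidy, sellers receive Ps = Pb + 85 for each unit, where Pb is the price buyers pay.
Supply in terms of Pb becomes Qs = -776 + 5.5(Pb + 85) = -308.5 + 5.5Pb. Setting this equal to demand: 516 - 3Pb = -308.5 + 5.5Pb, so Pb = 97.
Sellers receive Ps = 97 + 85 = 182; Q' = 516 − 3·97 = 225.
The subsidy expands output by 225 − 60 = 165 past the efficient level; on those units the gap between marginal cost and willingness to pay runs from 0 up to 85.
DWL = ½ × 85 × 165 = 7012.5.

Deadweight loss = €7012.5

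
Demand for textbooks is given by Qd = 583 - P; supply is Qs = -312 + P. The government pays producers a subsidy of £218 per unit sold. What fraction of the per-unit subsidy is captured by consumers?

Pre-subsidy: 583 - P = -312 + P gives P* = 447.5, Q* = 135.5.
With the subsidy, sellers receive Ps = Pb + 218 for each unit, where Pb is the price buyers pay.
Supply in terms of Pb becomes Qs = -312 + 1(Pb + 218) = -94 + Pb. Setting this equal to demand: 583 - Pb = -94 + Pb, so Pb = 338.5.
Sellers receive Ps = 338.5 + 218 = 556.5; Q' = 583 − 1·338.5 = 244.5.
Buyers' price falls by P* − Pb = 447.5 − 338.5 = 109; sellers' price rises by Ps − P* = 556.5 − 447.5 = 109.
So consumers capture 109/218 = 0.5 of each unit of subsidy.

Consumer share = 0.5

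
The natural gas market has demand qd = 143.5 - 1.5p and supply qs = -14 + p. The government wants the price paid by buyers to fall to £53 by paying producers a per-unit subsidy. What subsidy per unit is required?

At a buyer price of 53, quantity demanded is 143.5 − 1.5·53 = 64.
Sellers supply 64 only when they receive ps with -14 + 1·ps = 64, i.e. ps = 78.
s = ps − pb = 78 − 53 = 25.

Required subsidy s = £25 per unit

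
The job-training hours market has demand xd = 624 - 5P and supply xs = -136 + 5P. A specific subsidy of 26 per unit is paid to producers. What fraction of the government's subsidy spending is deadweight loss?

DWL / government spending = 65/618

Pre-subsidy: 624 - 5P = -136 + 5P gives P* = 76, x* = 244.
With the subsidy, sellers receive Ps = Pb + 26 for each unit, where Pb is the price buyers pay.
Supply in terms of Pb becomes xs = -136 + 5(Pb + 26) = -6 + 5Pb. Setting this equal to demand: 624 - 5Pb = -6 + 5Pb, so Pb = 63.
Sellers receive Ps = 63 + 26 = 89; x' = 624 − 5·63 = 309.
ΔCS = ½(244 + 309)(76 − 63) = 3594.5; ΔPS = ½(244 + 309)(89 − 76) = 3594.5.
Government spending = 26 × 309 = 8034.
DWL = ½ × 26 × (309 − 244) = 845; fraction = 845 / 8034 = 65/618.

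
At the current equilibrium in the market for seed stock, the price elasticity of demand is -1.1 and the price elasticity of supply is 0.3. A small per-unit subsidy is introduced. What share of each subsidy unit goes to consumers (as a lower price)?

Consumer share = 3/14

For a small subsidy around the equilibrium, the benefit split depends on the relative slopes, which at a point are proportional to the elasticities.
Buyer share = εs/(εs + |εd|) = 0.3/(0.3 + 1.1) = 3/14; seller share = |εd|/(εs + |εd|) = 11/14.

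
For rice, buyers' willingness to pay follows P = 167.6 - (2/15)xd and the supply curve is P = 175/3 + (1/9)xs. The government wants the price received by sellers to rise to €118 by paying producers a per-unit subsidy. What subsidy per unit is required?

At a seller price of 118, quantity supplied is -525 + 9·118 = 537.
Buyers absorb 537 only when they pay Pb = 167.6 − (2/15)·537 = 96.
s = Ps − Pb = 118 − 96 = 22.

Required subsidy s = €22 per unit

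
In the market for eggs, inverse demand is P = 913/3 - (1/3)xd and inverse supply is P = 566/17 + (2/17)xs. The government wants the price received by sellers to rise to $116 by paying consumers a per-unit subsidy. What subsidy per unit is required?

Required subsidy s = $46 per unit

At a seller price of 116, quantity supplied is -283 + 8.5·116 = 703.
Buyers absorb 703 only when they pay Pb = 913/3 − (1/3)·703 = 70.
s = Ps − Pb = 116 − 70 = 46.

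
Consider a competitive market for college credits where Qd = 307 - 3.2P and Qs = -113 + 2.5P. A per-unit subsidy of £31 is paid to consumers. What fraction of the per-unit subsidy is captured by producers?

Producer share = 32/57

Pre-subsidy: 307 - 3.2P = -113 + 2.5P gives P* = 1400/19, Q* = 1353/19.
With the rebate, buyers effectively pay Pb = Ps − 31, where Ps is the price sellers receive.
Demand in terms of Ps becomes Qd = 307 − 3.2(Ps − 31) = 406.2 - 3.2Ps. Setting this equal to supply: 406.2 - 3.2Ps = -113 + 2.5Ps, so Ps = 5192/57.
Buyers pay Pb = 5192/57 − 31 = 3425/57; Q' = -113 + 2.5·(5192/57) = 6539/57.
Buyers' price falls by P* − Pb = 1400/19 − 3425/57 = 775/57; sellers' price rises by Ps − P* = 5192/57 − 1400/19 = 992/57.
So producers capture (992/57)/31 = 32/57 of each unit of subsidy.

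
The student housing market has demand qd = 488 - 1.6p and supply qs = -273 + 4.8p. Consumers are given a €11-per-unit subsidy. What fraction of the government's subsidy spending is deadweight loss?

Pre-subsidy: 488 - 1.6p = -273 + 4.8p gives p* = 118.90625, q* = 297.75.
With the rebate, buyers effectively pay pb = ps − 11, where ps is the price sellers receive.
Demand in terms of ps becomes qd = 488 − 1.6(ps − 11) = 505.6 - 1.6ps. Setting this equal to supply: 505.6 - 1.6ps = -273 + 4.8ps, so ps = 121.65625.
Buyers pay pb = 121.65625 − 11 = 110.65625; q' = -273 + 4.8·121.65625 = 310.95.
ΔCS = ½(297.75 + 310.95)(118.90625 − 110.65625) = 2510.8875; ΔPS = ½(297.75 + 310.95)(121.65625 − 118.90625) = 836.9625.
Government spending = 11 × 310.95 = 3420.45.
DWL = ½ × 11 × (310.95 − 297.75) = 72.6; fraction = 72.6 / 3420.45 = 44/2073.

DWL / government spending = 44/2073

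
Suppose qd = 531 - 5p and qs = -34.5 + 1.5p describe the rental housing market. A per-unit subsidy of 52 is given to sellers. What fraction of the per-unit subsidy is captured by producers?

Pre-subsidy: 531 - 5p = -34.5 + 1.5p gives p* = 87, q* = 96.
With the subsidy, sellers receive ps = pb + 52 for each unit, where pb is the price buyers pay.
Supply in terms of pb becomes qs = -34.5 + 1.5(pb + 52) = 43.5 + 1.5pb. Setting this equal to demand: 531 - 5pb = 43.5 + 1.5pb, so pb = 75.
Sellers receive ps = 75 + 52 = 127; q' = 531 − 5·75 = 156.
Buyers' price falls by p* − pb = 87 − 75 = 12; sellers' price rises by ps − p* = 127 − 87 = 40.
So producers capture 40/52 = 10/13 of each unit of subsidy.

Producer share = 10/13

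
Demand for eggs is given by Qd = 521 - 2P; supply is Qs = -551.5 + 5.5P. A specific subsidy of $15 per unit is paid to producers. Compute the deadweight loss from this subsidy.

Deadweight loss = $165

Pre-subsidy: 521 - 2P = -551.5 + 5.5P gives P* = 143, Q* = 235.
With the subsidy, sellers receive Ps = Pb + 15 for each unit, where Pb is the price buyers pay.
Supply in terms of Pb becomes Qs = -551.5 + 5.5(Pb + 15) = -469 + 5.5Pb. Setting this equal to demand: 521 - 2Pb = -469 + 5.5Pb, so Pb = 132.
Sellers receive Ps = 132 + 15 = 147; Q' = 521 − 2·132 = 257.
The subsidy expands output by 257 − 235 = 22 past the efficient level; on those units the gap between marginal cost and willingness to pay runs from 0 up to 15.
DWL = ½ × 15 × 22 = 165.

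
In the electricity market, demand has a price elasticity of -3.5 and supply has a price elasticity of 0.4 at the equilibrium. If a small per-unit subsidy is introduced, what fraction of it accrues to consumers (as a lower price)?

Consumer share = 4/39

For a small subsidy around the equilibrium, the benefit split depends on the relative slopes, which at a point are proportional to the elasticities.
Buyer share = εs/(εs + |εd|) = 0.4/(0.4 + 3.5) = 4/39; seller share = |εd|/(εs + |εd|) = 35/39.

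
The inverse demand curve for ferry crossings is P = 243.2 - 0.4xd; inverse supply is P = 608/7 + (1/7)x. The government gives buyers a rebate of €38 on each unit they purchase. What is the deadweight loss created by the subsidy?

Pre-subsidy: 243.2 - 0.4x = 608/7 + (1/7)x gives x* = 288 and P* = 128.
With the rebate, buyers effectively pay Pb = Ps − 38, where Ps is the price sellers receive.
On the curves, Pb = 243.2 - 0.4x and Ps = 608/7 + (1/7)x; the wedge Ps − Pb = 38 gives 608/7 + (1/7)x − (243.2 - 0.4x) = 38, so x' = 358.
Then Pb = 243.2 − 0.4·358 = 100 and Ps = 608/7 + (1/7)·358 = 138.
The subsidy expands output by 358 − 288 = 70 past the efficient level; on those units the gap between marginal cost and willingness to pay runs from 0 up to 38.
DWL = ½ × 38 × 70 = 1330.

Deadweight loss = €1330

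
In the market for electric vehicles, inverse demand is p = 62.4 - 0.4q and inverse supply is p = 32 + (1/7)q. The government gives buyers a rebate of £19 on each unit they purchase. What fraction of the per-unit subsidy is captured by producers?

Pre-subsidy: 62.4 - 0.4q = 32 + (1/7)q gives q* = 56 and p* = 40.
With the rebate, buyers effectively pay pb = ps − 19, where ps is the price sellers receive.
On the curves, pb = 62.4 - 0.4q and ps = 32 + (1/7)q; the wedge ps − pb = 19 gives 32 + (1/7)q − (62.4 - 0.4q) = 19, so q' = 91.
Then pb = 62.4 − 0.4·91 = 26 and ps = 32 + (1/7)·91 = 45.
Buyers' price falls by p* − pb = 40 − 26 = 14; sellers' price rises by ps − p* = 45 − 40 = 5.
So producers capture 5/19 = 5/19 of each unit of subsidy.

Producer share = 5/19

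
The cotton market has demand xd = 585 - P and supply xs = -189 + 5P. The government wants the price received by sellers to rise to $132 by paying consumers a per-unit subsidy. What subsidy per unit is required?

Required subsidy s = $18 per unit

At a seller price of 132, quantity supplied is -189 + 5·132 = 471.
Buyers absorb 471 only when they pay Pb with 585 − 1·Pb = 471, i.e. Pb = 114.
s = Ps − Pb = 132 − 114 = 18.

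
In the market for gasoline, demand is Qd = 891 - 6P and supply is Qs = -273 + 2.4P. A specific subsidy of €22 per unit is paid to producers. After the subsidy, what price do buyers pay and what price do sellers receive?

Buyers pay 926/7; sellers receive 1080/7

Pre-subsidy: 891 - 6P = -273 + 2.4P gives P* = 970/7, Q* = 417/7.
With the subsidy, sellers receive Ps = Pb + 22 for each unit, where Pb is the price buyers pay.
Supply in terms of Pb becomes Qs = -273 + 2.4(Pb + 22) = -220.2 + 2.4Pb. Setting this equal to demand: 891 - 6Pb = -220.2 + 2.4Pb, so Pb = 926/7.
Sellers receive Ps = 926/7 + 22 = 1080/7; Q' = 891 − 6·(926/7) = 681/7.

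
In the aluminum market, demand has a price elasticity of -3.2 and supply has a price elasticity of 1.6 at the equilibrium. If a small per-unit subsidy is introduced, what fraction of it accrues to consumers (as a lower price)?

For a small subsidy around the equilibrium, the benefit split depends on the relative slopes, which at a point are proportional to the elasticities.
Buyer share = εs/(εs + |εd|) = 1.6/(1.6 + 3.2) = 1/3; seller share = |εd|/(εs + |εd|) = 2/3.

Consumer share = 1/3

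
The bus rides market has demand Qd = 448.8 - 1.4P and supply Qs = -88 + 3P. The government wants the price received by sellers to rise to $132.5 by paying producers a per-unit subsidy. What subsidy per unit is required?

At a seller price of 132.5, quantity supplied is -88 + 3·132.5 = 309.5.
Buyers absorb 309.5 only when they pay Pb with 448.8 − 1.4·Pb = 309.5, i.e. Pb = 99.5.
s = Ps − Pb = 132.5 − 99.5 = 33.

Required subsidy s = $33 per unit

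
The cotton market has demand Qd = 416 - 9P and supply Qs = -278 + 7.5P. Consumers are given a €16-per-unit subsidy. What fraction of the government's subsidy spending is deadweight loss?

Pre-subsidy: 416 - 9P = -278 + 7.5P gives P* = 1388/33, Q* = 412/11.
With the rebate, buyers effectively pay Pb = Ps − 16, where Ps is the price sellers receive.
Demand in terms of Ps becomes Qd = 416 − 9(Ps − 16) = 560 - 9Ps. Setting this equal to supply: 560 - 9Ps = -278 + 7.5Ps, so Ps = 1676/33.
Buyers pay Pb = 1676/33 − 16 = 1148/33; Q' = -278 + 7.5·(1676/33) = 1132/11.
ΔCS = ½(412/11 + 1132/11)(1388/33 − 1148/33) = 61760/121; ΔPS = ½(412/11 + 1132/11)(1676/33 − 1388/33) = 74112/121.
Government spending = 16 × 1132/11 = 18112/11.
DWL = ½ × 16 × (1132/11 − 412/11) = 5760/11; fraction = (5760/11) / (18112/11) = 90/283.

DWL / government spending = 90/283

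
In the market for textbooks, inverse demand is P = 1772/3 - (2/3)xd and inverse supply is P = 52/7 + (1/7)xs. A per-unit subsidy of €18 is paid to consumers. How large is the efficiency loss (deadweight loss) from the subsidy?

Pre-subsidy: 1772/3 - (2/3)x = 52/7 + (1/7)x gives x* = 12248/17 and P* = 1876/17.
With the rebate, buyers effectively pay Pb = Ps − 18, where Ps is the price sellers receive.
On the curves, Pb = 1772/3 - (2/3)x and Ps = 52/7 + (1/7)x; the wedge Ps − Pb = 18 gives 52/7 + (1/7)x − (1772/3 - (2/3)x) = 18, so x' = 12626/17.
Then Pb = 1772/3 − (2/3)·(12626/17) = 1624/17 and Ps = 52/7 + (1/7)·(12626/17) = 1930/17.
The subsidy expands output by 12626/17 − 12248/17 = 378/17 past the efficient level; on those units the gap between marginal cost and willingness to pay runs from 0 up to 18.
DWL = ½ × 18 × 378/17 = 3402/17.

Deadweight loss = 3402/17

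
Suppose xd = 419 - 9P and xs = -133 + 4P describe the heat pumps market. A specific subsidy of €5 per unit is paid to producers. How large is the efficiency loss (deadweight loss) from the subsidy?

Pre-subsidy: 419 - 9P = -133 + 4P gives P* = 552/13, x* = 479/13.
With the subsidy, sellers receive Ps = Pb + 5 for each unit, where Pb is the price buyers pay.
Supply in terms of Pb becomes xs = -133 + 4(Pb + 5) = -113 + 4Pb. Setting this equal to demand: 419 - 9Pb = -113 + 4Pb, so Pb = 532/13.
Sellers receive Ps = 532/13 + 5 = 597/13; x' = 419 − 9·(532/13) = 659/13.
The subsidy expands output by 659/13 − 479/13 = 180/13 past the efficient level; on those units the gap between marginal cost and willingness to pay runs from 0 up to 5.
DWL = ½ × 5 × 180/13 = 450/13.

Deadweight loss = 450/13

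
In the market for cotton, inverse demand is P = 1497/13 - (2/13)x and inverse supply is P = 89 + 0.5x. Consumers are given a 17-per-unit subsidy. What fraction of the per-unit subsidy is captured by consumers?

Consumer share = 4/17

Pre-subsidy: 1497/13 - (2/13)x = 89 + 0.5x gives x* = 40 and P* = 109.
With the rebate, buyers effectively pay Pb = Ps − 17, where Ps is the price sellers receive.
On the curves, Pb = 1497/13 - (2/13)x and Ps = 89 + 0.5x; the wedge Ps − Pb = 17 gives 89 + 0.5x − (1497/13 - (2/13)x) = 17, so x' = 66.
Then Pb = 1497/13 − (2/13)·66 = 105 and Ps = 89 + 0.5·66 = 122.
Buyers' price falls by P* − Pb = 109 − 105 = 4; sellers' price rises by Ps − P* = 122 − 109 = 13.
So consumers capture 4/17 = 4/17 of each unit of subsidy.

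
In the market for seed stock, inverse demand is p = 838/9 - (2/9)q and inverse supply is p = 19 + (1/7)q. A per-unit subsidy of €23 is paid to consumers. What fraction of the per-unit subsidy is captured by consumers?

Pre-subsidy: 838/9 - (2/9)q = 19 + (1/7)q gives q* = 203 and p* = 48.
With the rebate, buyers effectively pay pb = ps − 23, where ps is the price sellers receive.
On the curves, pb = 838/9 - (2/9)q and ps = 19 + (1/7)q; the wedge ps − pb = 23 gives 19 + (1/7)q − (838/9 - (2/9)q) = 23, so q' = 266.
Then pb = 838/9 − (2/9)·266 = 34 and ps = 19 + (1/7)·266 = 57.
Buyers' price falls by p* − pb = 48 − 34 = 14; sellers' price rises by ps − p* = 57 − 48 = 9.
So consumers capture 14/23 = 14/23 of each unit of subsidy.

Consumer share = 14/23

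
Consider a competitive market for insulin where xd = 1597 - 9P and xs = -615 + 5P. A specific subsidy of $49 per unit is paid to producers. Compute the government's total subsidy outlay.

Government cost = $16292.5

Pre-subsidy: 1597 - 9P = -615 + 5P gives P* = 158, x* = 175.
With the subsidy, sellers receive Ps = Pb + 49 for each unit, where Pb is the price buyers pay.
Supply in terms of Pb becomes xs = -615 + 5(Pb + 49) = -370 + 5Pb. Setting this equal to demand: 1597 - 9Pb = -370 + 5Pb, so Pb = 140.5.
Sellers receive Ps = 140.5 + 49 = 189.5; x' = 1597 − 9·140.5 = 332.5.
Government outlay = subsidy × quantity = 49 × 332.5 = 16292.5.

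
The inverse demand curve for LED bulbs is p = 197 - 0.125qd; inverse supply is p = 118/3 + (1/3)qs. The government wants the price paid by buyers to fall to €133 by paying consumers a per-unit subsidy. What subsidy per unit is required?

Required subsidy s = €77 per unit

At a buyer price of 133, quantity demanded is 1576 − 8·133 = 512.
Sellers supply 512 only when they receive ps = 118/3 + (1/3)·512 = 210.
s = ps − pb = 210 − 133 = 77.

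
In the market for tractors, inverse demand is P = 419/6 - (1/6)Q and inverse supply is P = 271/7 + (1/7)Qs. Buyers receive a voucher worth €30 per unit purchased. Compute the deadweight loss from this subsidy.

Pre-subsidy: 419/6 - (1/6)Q = 271/7 + (1/7)Q gives Q* = 1307/13 and P* = 690/13.
With the rebate, buyers effectively pay Pb = Ps − 30, where Ps is the price sellers receive.
On the curves, Pb = 419/6 - (1/6)Q and Ps = 271/7 + (1/7)Q; the wedge Ps − Pb = 30 gives 271/7 + (1/7)Q − (419/6 - (1/6)Q) = 30, so Q' = 2567/13.
Then Pb = 419/6 − (1/6)·(2567/13) = 480/13 and Ps = 271/7 + (1/7)·(2567/13) = 870/13.
The subsidy expands output by 2567/13 − 1307/13 = 1260/13 past the efficient level; on those units the gap between marginal cost and willingness to pay runs from 0 up to 30.
DWL = ½ × 30 × 1260/13 = 18900/13.

Deadweight loss = 18900/13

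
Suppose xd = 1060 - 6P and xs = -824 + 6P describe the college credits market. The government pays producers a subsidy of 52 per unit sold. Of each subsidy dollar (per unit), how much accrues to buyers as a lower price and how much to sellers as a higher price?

Pre-subsidy: 1060 - 6P = -824 + 6P gives P* = 157, x* = 118.
With the subsidy, sellers receive Ps = Pb + 52 for each unit, where Pb is the price buyers pay.
Supply in terms of Pb becomes xs = -824 + 6(Pb + 52) = -512 + 6Pb. Setting this equal to demand: 1060 - 6Pb = -512 + 6Pb, so Pb = 131.
Sellers receive Ps = 131 + 52 = 183; x' = 1060 − 6·131 = 274.
Buyers' price falls by P* − Pb = 157 − 131 = 26; sellers' price rises by Ps − P* = 183 − 157 = 26.

Buyers gain 26 per unit; sellers gain 26 per unit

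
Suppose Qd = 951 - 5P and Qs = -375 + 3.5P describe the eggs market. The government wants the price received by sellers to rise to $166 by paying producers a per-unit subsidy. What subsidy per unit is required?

Required subsidy s = $17 per unit

At a seller price of 166, quantity supplied is -375 + 3.5·166 = 206.
Buyers absorb 206 only when they pay Pb with 951 − 5·Pb = 206, i.e. Pb = 149.
s = Ps − Pb = 166 − 149 = 17.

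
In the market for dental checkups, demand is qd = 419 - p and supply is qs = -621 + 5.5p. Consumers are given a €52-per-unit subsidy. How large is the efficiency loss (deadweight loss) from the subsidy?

Pre-subsidy: 419 - p = -621 + 5.5p gives p* = 160, q* = 259.
With the rebate, buyers effectively pay pb = ps − 52, where ps is the price sellers receive.
Demand in terms of ps becomes qd = 419 − 1(ps − 52) = 471 - ps. Setting this equal to supply: 471 - ps = -621 + 5.5ps, so ps = 168.
Buyers pay pb = 168 − 52 = 116; q' = -621 + 5.5·168 = 303.
The subsidy expands output by 303 − 259 = 44 past the efficient level; on those units the gap between marginal cost and willingness to pay runs from 0 up to 52.
DWL = ½ × 52 × 44 = 1144.

Deadweight loss = €1144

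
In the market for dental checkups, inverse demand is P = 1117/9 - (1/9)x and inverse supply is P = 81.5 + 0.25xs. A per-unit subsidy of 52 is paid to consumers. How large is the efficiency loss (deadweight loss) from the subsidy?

Deadweight loss = 3744

Pre-subsidy: 1117/9 - (1/9)x = 81.5 + 0.25x gives x* = 118 and P* = 111.
With the rebate, buyers effectively pay Pb = Ps − 52, where Ps is the price sellers receive.
On the curves, Pb = 1117/9 - (1/9)x and Ps = 81.5 + 0.25x; the wedge Ps − Pb = 52 gives 81.5 + 0.25x − (1117/9 - (1/9)x) = 52, so x' = 262.
Then Pb = 1117/9 − (1/9)·262 = 95 and Ps = 81.5 + 0.25·262 = 147.
The subsidy expands output by 262 − 118 = 144 past the efficient level; on those units the gap between marginal cost and willingness to pay runs from 0 up to 52.
DWL = ½ × 52 × 144 = 3744.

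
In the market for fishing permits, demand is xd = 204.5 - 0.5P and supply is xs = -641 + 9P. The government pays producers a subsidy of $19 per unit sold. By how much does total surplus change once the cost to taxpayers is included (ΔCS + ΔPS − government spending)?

Pre-subsidy: 204.5 - 0.5P = -641 + 9P gives P* = 89, x* = 160.
With the subsidy, sellers receive Ps = Pb + 19 for each unit, where Pb is the price buyers pay.
Supply in terms of Pb becomes xs = -641 + 9(Pb + 19) = -470 + 9Pb. Setting this equal to demand: 204.5 - 0.5Pb = -470 + 9Pb, so Pb = 71.
Sellers receive Ps = 71 + 19 = 90; x' = 204.5 − 0.5·71 = 169.
ΔCS = ½(160 + 169)(89 − 71) = 2961; ΔPS = ½(160 + 169)(90 − 89) = 164.5.
Government spending = 19 × 169 = 3211.
Net change = 2961 + 164.5 − 3211 = -85.5. The loss equals the DWL triangle ½·19·9.

Net change in total surplus = -$85.5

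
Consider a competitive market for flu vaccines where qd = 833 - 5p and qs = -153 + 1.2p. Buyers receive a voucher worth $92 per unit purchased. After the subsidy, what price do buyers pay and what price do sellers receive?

Buyers pay 4378/31; sellers receive 7230/31

Pre-subsidy: 833 - 5p = -153 + 1.2p gives p* = 4930/31, q* = 1173/31.
With the rebate, buyers effectively pay pb = ps − 92, where ps is the price sellers receive.
Demand in terms of ps becomes qd = 833 − 5(ps − 92) = 1293 - 5ps. Setting this equal to supply: 1293 - 5ps = -153 + 1.2ps, so ps = 7230/31.
Buyers pay pb = 7230/31 − 92 = 4378/31; q' = -153 + 1.2·(7230/31) = 3933/31.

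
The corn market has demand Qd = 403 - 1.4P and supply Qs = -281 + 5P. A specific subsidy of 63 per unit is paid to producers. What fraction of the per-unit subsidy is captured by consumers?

Consumer share = 0.78125

Pre-subsidy: 403 - 1.4P = -281 + 5P gives P* = 106.875, Q* = 253.375.
With the subsidy, sellers receive Ps = Pb + 63 for each unit, where Pb is the price buyers pay.
Supply in terms of Pb becomes Qs = -281 + 5(Pb + 63) = 34 + 5Pb. Setting this equal to demand: 403 - 1.4Pb = 34 + 5Pb, so Pb = 57.65625.
Sellers receive Ps = 57.65625 + 63 = 120.65625; Q' = 403 − 1.4·57.65625 = 322.28125.
Buyers' price falls by P* − Pb = 106.875 − 57.65625 = 49.21875; sellers' price rises by Ps − P* = 120.65625 − 106.875 = 13.78125.
So consumers capture 49.21875/63 = 0.78125 of each unit of subsidy.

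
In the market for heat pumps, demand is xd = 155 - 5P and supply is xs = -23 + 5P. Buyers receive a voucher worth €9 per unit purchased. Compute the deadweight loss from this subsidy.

Pre-subsidy: 155 - 5P = -23 + 5P gives P* = 17.8, x* = 66.
With the rebate, buyers effectively pay Pb = Ps − 9, where Ps is the price sellers receive.
Demand in terms of Ps becomes xd = 155 − 5(Ps − 9) = 200 - 5Ps. Setting this equal to supply: 200 - 5Ps = -23 + 5Ps, so Ps = 22.3.
Buyers pay Pb = 22.3 − 9 = 13.3; x' = -23 + 5·22.3 = 88.5.
The subsidy expands output by 88.5 − 66 = 22.5 past the efficient level; on those units the gap between marginal cost and willingness to pay runs from 0 up to 9.
DWL = ½ × 9 × 22.5 = 101.25.

Deadweight loss = €101.25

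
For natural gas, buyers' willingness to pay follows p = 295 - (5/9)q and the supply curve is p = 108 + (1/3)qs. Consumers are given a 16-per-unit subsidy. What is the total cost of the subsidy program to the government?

Government cost = 3654

Pre-subsidy: 295 - (5/9)q = 108 + (1/3)q gives q* = 210.375 and p* = 178.125.
With the rebate, buyers effectively pay pb = ps − 16, where ps is the price sellers receive.
On the curves, pb = 295 - (5/9)q and ps = 108 + (1/3)q; the wedge ps − pb = 16 gives 108 + (1/3)q − (295 - (5/9)q) = 16, so q' = 228.375.
Then pb = 295 − (5/9)·228.375 = 168.125 and ps = 108 + (1/3)·228.375 = 184.125.
Government outlay = subsidy × quantity = 16 × 228.375 = 3654.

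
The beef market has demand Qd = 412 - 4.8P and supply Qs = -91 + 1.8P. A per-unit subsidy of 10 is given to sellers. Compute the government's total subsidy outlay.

Pre-subsidy: 412 - 4.8P = -91 + 1.8P gives P* = 2515/33, Q* = 508/11.
With the subsidy, sellers receive Ps = Pb + 10 for each unit, where Pb is the price buyers pay.
Supply in terms of Pb becomes Qs = -91 + 1.8(Pb + 10) = -73 + 1.8Pb. Setting this equal to demand: 412 - 4.8Pb = -73 + 1.8Pb, so Pb = 2425/33.
Sellers receive Ps = 2425/33 + 10 = 2755/33; Q' = 412 − 4.8·(2425/33) = 652/11.
Government outlay = subsidy × quantity = 10 × 652/11 = 6520/11.

Government cost = 6520/11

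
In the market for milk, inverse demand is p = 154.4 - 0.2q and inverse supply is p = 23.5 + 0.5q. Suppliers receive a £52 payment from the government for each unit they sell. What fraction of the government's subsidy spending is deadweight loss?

Pre-subsidy: 154.4 - 0.2q = 23.5 + 0.5q gives q* = 187 and p* = 117.
With the subsidy, sellers receive ps = pb + 52 for each unit, where pb is the price buyers pay.
On the curves, pb = 154.4 - 0.2q and ps = 23.5 + 0.5q; the wedge ps − pb = 52 gives 23.5 + 0.5q − (154.4 - 0.2q) = 52, so q' = 1829/7.
Then pb = 154.4 − 0.2·(1829/7) = 715/7 and ps = 23.5 + 0.5·(1829/7) = 1079/7.
ΔCS = ½(187 + 1829/7)(117 − 715/7) = 163176/49; ΔPS = ½(187 + 1829/7)(1079/7 − 117) = 407940/49.
Government spending = 52 × 1829/7 = 95108/7.
DWL = ½ × 52 × (1829/7 − 187) = 13520/7; fraction = (13520/7) / (95108/7) = 260/1829.

DWL / government spending = 260/1829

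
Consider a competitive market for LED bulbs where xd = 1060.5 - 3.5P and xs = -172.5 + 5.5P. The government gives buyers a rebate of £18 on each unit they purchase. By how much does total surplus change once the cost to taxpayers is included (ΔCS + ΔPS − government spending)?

Net change in total surplus = -£346.5

Pre-subsidy: 1060.5 - 3.5P = -172.5 + 5.5P gives P* = 137, x* = 581.
With the rebate, buyers effectively pay Pb = Ps − 18, where Ps is the price sellers receive.
Demand in terms of Ps becomes xd = 1060.5 − 3.5(Ps − 18) = 1123.5 - 3.5Ps. Setting this equal to supply: 1123.5 - 3.5Ps = -172.5 + 5.5Ps, so Ps = 144.
Buyers pay Pb = 144 − 18 = 126; x' = -172.5 + 5.5·144 = 619.5.
ΔCS = ½(581 + 619.5)(137 − 126) = 6602.75; ΔPS = ½(581 + 619.5)(144 − 137) = 4201.75.
Government spending = 18 × 619.5 = 11151.
Net change = 6602.75 + 4201.75 − 11151 = -346.5. The loss equals the DWL triangle ½·18·38.5.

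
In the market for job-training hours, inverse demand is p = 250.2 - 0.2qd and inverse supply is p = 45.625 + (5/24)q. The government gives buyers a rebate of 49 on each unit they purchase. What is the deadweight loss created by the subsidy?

Deadweight loss = 2940

Pre-subsidy: 250.2 - 0.2q = 45.625 + (5/24)q gives q* = 501 and p* = 150.
With the rebate, buyers effectively pay pb = ps − 49, where ps is the price sellers receive.
On the curves, pb = 250.2 - 0.2q and ps = 45.625 + (5/24)q; the wedge ps − pb = 49 gives 45.625 + (5/24)q − (250.2 - 0.2q) = 49, so q' = 621.
Then pb = 250.2 − 0.2·621 = 126 and ps = 45.625 + (5/24)·621 = 175.
The subsidy expands output by 621 − 501 = 120 past the efficient level; on those units the gap between marginal cost and willingness to pay runs from 0 up to 49.
DWL = ½ × 49 × 120 = 2940.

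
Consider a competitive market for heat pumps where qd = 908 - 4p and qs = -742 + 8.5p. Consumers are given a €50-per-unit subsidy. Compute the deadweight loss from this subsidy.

Deadweight loss = €3400

Pre-subsidy: 908 - 4p = -742 + 8.5p gives p* = 132, q* = 380.
With the rebate, buyers effectively pay pb = ps − 50, where ps is the price sellers receive.
Demand in terms of ps becomes qd = 908 − 4(ps − 50) = 1108 - 4ps. Setting this equal to supply: 1108 - 4ps = -742 + 8.5ps, so ps = 148.
Buyers pay pb = 148 − 50 = 98; q' = -742 + 8.5·148 = 516.
The subsidy expands output by 516 − 380 = 136 past the efficient level; on those units the gap between marginal cost and willingness to pay runs from 0 up to 50.
DWL = ½ × 50 × 136 = 3400.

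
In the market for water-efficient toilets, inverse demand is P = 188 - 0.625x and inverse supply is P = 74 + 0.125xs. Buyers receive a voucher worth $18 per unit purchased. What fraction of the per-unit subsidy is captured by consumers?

Pre-subsidy: 188 - 0.625x = 74 + 0.125x gives x* = 152 and P* = 93.
With the rebate, buyers effectively pay Pb = Ps − 18, where Ps is the price sellers receive.
On the curves, Pb = 188 - 0.625x and Ps = 74 + 0.125x; the wedge Ps − Pb = 18 gives 74 + 0.125x − (188 - 0.625x) = 18, so x' = 176.
Then Pb = 188 − 0.625·176 = 78 and Ps = 74 + 0.125·176 = 96.
Buyers' price falls by P* − Pb = 93 − 78 = 15; sellers' price rises by Ps − P* = 96 − 93 = 3.
So consumers capture 15/18 = 5/6 of each unit of subsidy.

Consumer share = 5/6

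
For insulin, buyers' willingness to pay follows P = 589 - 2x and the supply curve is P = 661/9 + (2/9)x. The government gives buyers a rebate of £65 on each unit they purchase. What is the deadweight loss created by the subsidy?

Pre-subsidy: 589 - 2x = 661/9 + (2/9)x gives x* = 232 and P* = 125.
With the rebate, buyers effectively pay Pb = Ps − 65, where Ps is the price sellers receive.
On the curves, Pb = 589 - 2x and Ps = 661/9 + (2/9)x; the wedge Ps − Pb = 65 gives 661/9 + (2/9)x − (589 - 2x) = 65, so x' = 261.25.
Then Pb = 589 − 2·261.25 = 66.5 and Ps = 661/9 + (2/9)·261.25 = 131.5.
The subsidy expands output by 261.25 − 232 = 29.25 past the efficient level; on those units the gap between marginal cost and willingness to pay runs from 0 up to 65.
DWL = ½ × 65 × 29.25 = 950.625.

Deadweight loss = £950.625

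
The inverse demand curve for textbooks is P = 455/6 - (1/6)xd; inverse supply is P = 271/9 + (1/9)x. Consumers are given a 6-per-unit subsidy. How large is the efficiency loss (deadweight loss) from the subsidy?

Pre-subsidy: 455/6 - (1/6)x = 271/9 + (1/9)x gives x* = 164.6 and P* = 48.4.
With the rebate, buyers effectively pay Pb = Ps − 6, where Ps is the price sellers receive.
On the curves, Pb = 455/6 - (1/6)x and Ps = 271/9 + (1/9)x; the wedge Ps − Pb = 6 gives 271/9 + (1/9)x − (455/6 - (1/6)x) = 6, so x' = 186.2.
Then Pb = 455/6 − (1/6)·186.2 = 44.8 and Ps = 271/9 + (1/9)·186.2 = 50.8.
The subsidy expands output by 186.2 − 164.6 = 21.6 past the efficient level; on those units the gap between marginal cost and willingness to pay runs from 0 up to 6.
DWL = ½ × 6 × 21.6 = 64.8.

Deadweight loss = 64.8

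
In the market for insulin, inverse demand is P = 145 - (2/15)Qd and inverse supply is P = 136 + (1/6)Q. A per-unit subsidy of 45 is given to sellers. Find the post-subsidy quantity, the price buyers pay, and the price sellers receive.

Q' = 180; buyers pay 121; sellers receive 166

Pre-subsidy: 145 - (2/15)Q = 136 + (1/6)Q gives Q* = 30 and P* = 141.
With the subsidy, sellers receive Ps = Pb + 45 for each unit, where Pb is the price buyers pay.
On the curves, Pb = 145 - (2/15)Q and Ps = 136 + (1/6)Q; the wedge Ps − Pb = 45 gives 136 + (1/6)Q − (145 - (2/15)Q) = 45, so Q' = 180.
Then Pb = 145 − (2/15)·180 = 121 and Ps = 136 + (1/6)·180 = 166.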